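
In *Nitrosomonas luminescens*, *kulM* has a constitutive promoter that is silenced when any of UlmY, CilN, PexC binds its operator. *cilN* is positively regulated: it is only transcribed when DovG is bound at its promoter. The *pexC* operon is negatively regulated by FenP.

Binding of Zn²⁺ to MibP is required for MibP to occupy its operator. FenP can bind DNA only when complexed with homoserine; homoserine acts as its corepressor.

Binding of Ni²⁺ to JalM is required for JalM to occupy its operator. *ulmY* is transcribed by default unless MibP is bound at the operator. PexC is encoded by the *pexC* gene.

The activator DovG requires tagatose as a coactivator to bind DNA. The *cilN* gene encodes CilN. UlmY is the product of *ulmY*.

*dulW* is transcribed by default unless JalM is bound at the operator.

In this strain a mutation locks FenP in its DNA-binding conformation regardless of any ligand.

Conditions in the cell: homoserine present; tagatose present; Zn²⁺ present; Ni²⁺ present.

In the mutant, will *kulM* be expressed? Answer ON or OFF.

Zn²⁺ is present, so MibP is active.
With repressor MibP bound, *ulmY* is not transcribed.
So UlmY is not produced.
Tagatose is present, so DovG is active.
No repressor is bound and DovG is active, so *cilN* is transcribed.
So CilN is produced and active.
FenP is constitutively active in this strain.
With repressor FenP bound, *pexC* is not transcribed.
So PexC is not produced.
With repressor CilN bound, *kulM* is not transcribed.

OFF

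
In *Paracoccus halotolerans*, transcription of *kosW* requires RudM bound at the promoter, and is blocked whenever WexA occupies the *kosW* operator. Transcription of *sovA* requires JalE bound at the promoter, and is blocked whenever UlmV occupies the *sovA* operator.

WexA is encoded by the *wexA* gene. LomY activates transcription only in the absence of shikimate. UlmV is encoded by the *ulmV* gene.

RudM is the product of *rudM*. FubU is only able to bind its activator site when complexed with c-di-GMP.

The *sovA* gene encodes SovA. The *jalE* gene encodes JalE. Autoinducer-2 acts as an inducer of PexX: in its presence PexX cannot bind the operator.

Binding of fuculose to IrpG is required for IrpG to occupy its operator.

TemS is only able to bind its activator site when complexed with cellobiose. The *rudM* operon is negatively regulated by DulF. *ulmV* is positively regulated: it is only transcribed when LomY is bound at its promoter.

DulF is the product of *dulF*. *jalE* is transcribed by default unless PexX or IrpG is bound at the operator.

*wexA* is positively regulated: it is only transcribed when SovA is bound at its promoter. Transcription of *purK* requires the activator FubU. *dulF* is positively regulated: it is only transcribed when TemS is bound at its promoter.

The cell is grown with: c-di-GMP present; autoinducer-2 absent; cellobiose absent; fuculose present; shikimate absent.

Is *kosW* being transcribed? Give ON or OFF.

ON

Cellobiose is absent, so TemS is inactive.
Required activator TemS is absent, so *dulF* is not transcribed.
So DulF is not produced.
With no repressor bound, *rudM* is transcribed.
So RudM is produced and active.
Shikimate is absent, so LomY is active.
No repressor is bound and LomY is active, so *ulmV* is transcribed.
So UlmV is produced and active.
Autoinducer-2 is absent, so PexX is active.
Fuculose is present, so IrpG is active.
With repressor PexX bound, *jalE* is not transcribed.
So JalE is not produced.
With repressor UlmV bound, *sovA* is not transcribed.
So SovA is not produced.
Required activator SovA is absent, so *wexA* is not transcribed.
So WexA is not produced.
No repressor is bound and RudM is active, so *kosW* is transcribed.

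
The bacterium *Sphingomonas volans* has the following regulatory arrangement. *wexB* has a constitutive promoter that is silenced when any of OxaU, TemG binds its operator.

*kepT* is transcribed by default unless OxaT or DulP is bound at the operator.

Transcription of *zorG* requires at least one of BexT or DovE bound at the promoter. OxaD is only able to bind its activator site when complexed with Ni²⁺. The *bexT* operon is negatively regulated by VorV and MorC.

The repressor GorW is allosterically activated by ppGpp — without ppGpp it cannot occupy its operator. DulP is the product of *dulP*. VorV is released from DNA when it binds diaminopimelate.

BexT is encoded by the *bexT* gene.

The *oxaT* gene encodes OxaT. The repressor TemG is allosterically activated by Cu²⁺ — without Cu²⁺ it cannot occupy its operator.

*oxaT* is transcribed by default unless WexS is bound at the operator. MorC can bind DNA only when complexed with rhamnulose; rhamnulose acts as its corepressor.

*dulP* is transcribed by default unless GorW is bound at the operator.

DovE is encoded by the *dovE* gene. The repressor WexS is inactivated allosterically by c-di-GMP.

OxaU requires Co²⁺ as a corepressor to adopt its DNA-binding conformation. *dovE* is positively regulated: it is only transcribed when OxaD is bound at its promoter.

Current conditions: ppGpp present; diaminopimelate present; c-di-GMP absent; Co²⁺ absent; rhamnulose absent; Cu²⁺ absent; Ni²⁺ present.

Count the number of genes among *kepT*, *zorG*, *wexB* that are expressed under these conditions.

c-di-GMP is absent, so WexS is active.
With repressor WexS bound, *oxaT* is not transcribed.
So OxaT is not produced.
ppGpp is present, so GorW is active.
With repressor GorW bound, *dulP* is not transcribed.
So DulP is not produced.
With no repressor bound, *kepT* is transcribed.
→ *kepT* is ON.
Diaminopimelate is present, so VorV is inactive.
Rhamnulose is absent, so MorC is inactive.
With no repressor bound, *bexT* is transcribed.
So BexT is produced and active.
Ni²⁺ is present, so OxaD is active.
No repressor is bound and OxaD is active, so *dovE* is transcribed.
So DovE is produced and active.
Activator BexT is present, so *zorG* is transcribed.
→ *zorG* is ON.
Co²⁺ is absent, so OxaU is inactive.
Cu²⁺ is absent, so TemG is inactive.
With no repressor bound, *wexB* is transcribed.
→ *wexB* is ON.
3 of the 3 genes are transcribed.

3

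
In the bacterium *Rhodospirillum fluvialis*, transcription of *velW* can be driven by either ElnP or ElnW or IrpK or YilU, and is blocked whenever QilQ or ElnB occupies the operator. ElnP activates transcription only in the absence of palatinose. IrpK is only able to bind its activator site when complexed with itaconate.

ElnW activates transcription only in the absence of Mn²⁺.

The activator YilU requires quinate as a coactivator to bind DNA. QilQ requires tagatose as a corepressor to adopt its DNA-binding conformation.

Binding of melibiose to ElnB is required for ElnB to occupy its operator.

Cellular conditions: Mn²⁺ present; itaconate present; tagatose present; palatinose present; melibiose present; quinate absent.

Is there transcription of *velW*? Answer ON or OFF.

Palatinose is present, so ElnP is inactive.
Mn²⁺ is present, so ElnW is inactive.
Tagatose is present, so QilQ is active.
Melibiose is present, so ElnB is active.
Itaconate is present, so IrpK is active.
Quinate is absent, so YilU is inactive.
With repressor QilQ bound, *velW* is not transcribed.

OFF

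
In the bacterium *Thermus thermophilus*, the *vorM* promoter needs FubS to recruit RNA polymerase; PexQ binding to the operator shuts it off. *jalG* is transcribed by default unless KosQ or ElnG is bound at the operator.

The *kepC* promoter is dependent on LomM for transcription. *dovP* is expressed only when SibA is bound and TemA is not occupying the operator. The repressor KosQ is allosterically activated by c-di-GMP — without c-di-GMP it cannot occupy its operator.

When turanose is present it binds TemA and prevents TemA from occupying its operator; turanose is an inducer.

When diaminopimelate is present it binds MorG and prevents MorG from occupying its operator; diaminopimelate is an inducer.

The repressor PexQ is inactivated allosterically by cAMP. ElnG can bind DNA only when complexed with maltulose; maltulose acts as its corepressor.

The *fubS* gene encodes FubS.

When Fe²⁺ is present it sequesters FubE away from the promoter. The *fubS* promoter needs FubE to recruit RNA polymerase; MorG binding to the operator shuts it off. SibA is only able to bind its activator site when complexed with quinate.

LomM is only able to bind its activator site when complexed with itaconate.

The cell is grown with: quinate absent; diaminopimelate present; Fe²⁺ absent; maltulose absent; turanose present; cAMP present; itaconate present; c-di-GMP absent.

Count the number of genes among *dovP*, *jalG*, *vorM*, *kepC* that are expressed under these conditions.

3

Turanose is present, so TemA is inactive.
Quinate is absent, so SibA is inactive.
Required activator SibA is absent, so *dovP* is not transcribed.
→ *dovP* is OFF.
c-di-GMP is absent, so KosQ is inactive.
Maltulose is absent, so ElnG is inactive.
With no repressor bound, *jalG* is transcribed.
→ *jalG* is ON.
Diaminopimelate is present, so MorG is inactive.
Fe²⁺ is absent, so FubE is active.
No repressor is bound and FubE is active, so *fubS* is transcribed.
So FubS is produced and active.
cAMP is present, so PexQ is inactive.
No repressor is bound and FubS is active, so *vorM* is transcribed.
→ *vorM* is ON.
Itaconate is present, so LomM is active.
No repressor is bound and LomM is active, so *kepC* is transcribed.
→ *kepC* is ON.
3 of the 4 genes are transcribed.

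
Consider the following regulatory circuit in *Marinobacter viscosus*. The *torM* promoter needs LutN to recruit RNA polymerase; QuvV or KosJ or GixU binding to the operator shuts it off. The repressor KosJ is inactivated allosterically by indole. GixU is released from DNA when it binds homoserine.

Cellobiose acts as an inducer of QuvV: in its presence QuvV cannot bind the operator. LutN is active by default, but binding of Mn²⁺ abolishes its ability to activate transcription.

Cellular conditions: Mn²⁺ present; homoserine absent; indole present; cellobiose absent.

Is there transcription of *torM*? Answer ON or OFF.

Cellobiose is absent, so QuvV is active.
Indole is present, so KosJ is inactive.
Homoserine is absent, so GixU is active.
Mn²⁺ is present, so LutN is inactive.
With repressor QuvV bound, *torM* is not transcribed.

OFF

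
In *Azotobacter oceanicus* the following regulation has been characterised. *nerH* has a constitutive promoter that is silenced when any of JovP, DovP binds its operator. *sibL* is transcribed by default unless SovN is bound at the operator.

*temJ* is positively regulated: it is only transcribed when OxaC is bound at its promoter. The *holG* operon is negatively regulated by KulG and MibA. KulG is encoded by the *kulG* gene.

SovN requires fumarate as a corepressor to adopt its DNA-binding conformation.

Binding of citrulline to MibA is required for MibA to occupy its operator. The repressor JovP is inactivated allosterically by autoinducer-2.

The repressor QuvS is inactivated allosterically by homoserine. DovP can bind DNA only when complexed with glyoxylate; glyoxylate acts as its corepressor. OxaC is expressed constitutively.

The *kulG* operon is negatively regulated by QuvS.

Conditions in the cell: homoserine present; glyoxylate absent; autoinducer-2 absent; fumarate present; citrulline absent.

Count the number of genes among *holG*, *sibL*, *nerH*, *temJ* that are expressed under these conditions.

Homoserine is present, so QuvS is inactive.
With no repressor bound, *kulG* is transcribed.
So KulG is produced and active.
Citrulline is absent, so MibA is inactive.
With repressor KulG bound, *holG* is not transcribed.
→ *holG* is OFF.
Fumarate is present, so SovN is active.
With repressor SovN bound, *sibL* is not transcribed.
→ *sibL* is OFF.
Autoinducer-2 is absent, so JovP is active.
Glyoxylate is absent, so DovP is inactive.
With repressor JovP bound, *nerH* is not transcribed.
→ *nerH* is OFF.
OxaC is produced constitutively and is active.
No repressor is bound and OxaC is active, so *temJ* is transcribed.
→ *temJ* is ON.
1 of the 4 genes is transcribed.

1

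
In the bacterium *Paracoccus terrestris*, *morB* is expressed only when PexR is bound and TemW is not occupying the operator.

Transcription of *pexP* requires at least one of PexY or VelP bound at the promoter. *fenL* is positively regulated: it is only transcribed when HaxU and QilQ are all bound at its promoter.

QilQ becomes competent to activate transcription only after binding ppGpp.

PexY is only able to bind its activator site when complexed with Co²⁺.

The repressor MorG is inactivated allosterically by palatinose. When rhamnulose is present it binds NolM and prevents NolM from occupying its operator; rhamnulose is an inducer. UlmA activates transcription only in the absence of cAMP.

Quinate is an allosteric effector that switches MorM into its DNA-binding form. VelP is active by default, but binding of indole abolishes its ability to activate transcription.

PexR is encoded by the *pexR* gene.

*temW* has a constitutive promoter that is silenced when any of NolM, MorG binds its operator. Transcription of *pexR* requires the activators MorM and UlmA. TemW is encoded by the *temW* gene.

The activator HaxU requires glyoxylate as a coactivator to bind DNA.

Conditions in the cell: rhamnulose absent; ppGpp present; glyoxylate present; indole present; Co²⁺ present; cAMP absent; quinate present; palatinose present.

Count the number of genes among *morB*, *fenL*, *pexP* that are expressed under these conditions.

3

Rhamnulose is absent, so NolM is active.
Palatinose is present, so MorG is inactive.
With repressor NolM bound, *temW* is not transcribed.
So TemW is not produced.
Quinate is present, so MorM is active.
cAMP is absent, so UlmA is active.
No repressor is bound and MorM and UlmA are active, so *pexR* is transcribed.
So PexR is produced and active.
No repressor is bound and PexR is active, so *morB* is transcribed.
→ *morB* is ON.
Glyoxylate is present, so HaxU is active.
ppGpp is present, so QilQ is active.
No repressor is bound and HaxU and QilQ are active, so *fenL* is transcribed.
→ *fenL* is ON.
Co²⁺ is present, so PexY is active.
Indole is present, so VelP is inactive.
Activator PexY is present, so *pexP* is transcribed.
→ *pexP* is ON.
3 of the 3 genes are transcribed.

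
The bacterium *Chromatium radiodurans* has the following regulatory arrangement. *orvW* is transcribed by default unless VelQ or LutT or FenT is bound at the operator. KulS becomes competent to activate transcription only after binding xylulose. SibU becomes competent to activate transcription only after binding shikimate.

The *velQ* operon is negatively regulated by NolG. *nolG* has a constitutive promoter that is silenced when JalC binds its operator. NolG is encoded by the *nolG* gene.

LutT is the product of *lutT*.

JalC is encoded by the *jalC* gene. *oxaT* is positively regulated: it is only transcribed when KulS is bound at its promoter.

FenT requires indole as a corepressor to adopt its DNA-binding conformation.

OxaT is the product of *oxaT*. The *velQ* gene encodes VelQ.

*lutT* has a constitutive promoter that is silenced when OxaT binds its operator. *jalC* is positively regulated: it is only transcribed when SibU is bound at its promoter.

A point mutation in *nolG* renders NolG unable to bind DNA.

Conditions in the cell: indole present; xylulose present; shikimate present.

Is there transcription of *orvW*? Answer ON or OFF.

OFF

NolG is non-functional in this strain, so it has no effect.
With no repressor bound, *velQ* is transcribed.
So VelQ is produced and active.
Xylulose is present, so KulS is active.
No repressor is bound and KulS is active, so *oxaT* is transcribed.
So OxaT is produced and active.
With repressor OxaT bound, *lutT* is not transcribed.
So LutT is not produced.
Indole is present, so FenT is active.
With repressor VelQ bound, *orvW* is not transcribed.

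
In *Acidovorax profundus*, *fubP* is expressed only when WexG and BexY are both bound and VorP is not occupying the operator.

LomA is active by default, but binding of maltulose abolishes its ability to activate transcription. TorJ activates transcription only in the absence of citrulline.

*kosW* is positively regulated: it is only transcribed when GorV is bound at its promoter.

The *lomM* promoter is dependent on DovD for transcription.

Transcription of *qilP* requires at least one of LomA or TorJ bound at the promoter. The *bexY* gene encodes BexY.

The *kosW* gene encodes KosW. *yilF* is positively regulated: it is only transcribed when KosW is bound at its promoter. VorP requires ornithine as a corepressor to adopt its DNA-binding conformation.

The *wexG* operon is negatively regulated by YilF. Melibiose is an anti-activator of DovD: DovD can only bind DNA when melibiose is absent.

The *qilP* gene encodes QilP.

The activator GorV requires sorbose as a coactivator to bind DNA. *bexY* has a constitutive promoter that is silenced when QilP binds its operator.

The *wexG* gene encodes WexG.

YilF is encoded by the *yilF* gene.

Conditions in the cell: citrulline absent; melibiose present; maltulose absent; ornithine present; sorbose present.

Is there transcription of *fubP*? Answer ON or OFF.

OFF

Sorbose is present, so GorV is active.
No repressor is bound and GorV is active, so *kosW* is transcribed.
So KosW is produced and active.
No repressor is bound and KosW is active, so *yilF* is transcribed.
So YilF is produced and active.
With repressor YilF bound, *wexG* is not transcribed.
So WexG is not produced.
Ornithine is present, so VorP is active.
Maltulose is absent, so LomA is active.
Citrulline is absent, so TorJ is active.
Activator LomA is present, so *qilP* is transcribed.
So QilP is produced and active.
With repressor QilP bound, *bexY* is not transcribed.
So BexY is not produced.
With repressor VorP bound, *fubP* is not transcribed.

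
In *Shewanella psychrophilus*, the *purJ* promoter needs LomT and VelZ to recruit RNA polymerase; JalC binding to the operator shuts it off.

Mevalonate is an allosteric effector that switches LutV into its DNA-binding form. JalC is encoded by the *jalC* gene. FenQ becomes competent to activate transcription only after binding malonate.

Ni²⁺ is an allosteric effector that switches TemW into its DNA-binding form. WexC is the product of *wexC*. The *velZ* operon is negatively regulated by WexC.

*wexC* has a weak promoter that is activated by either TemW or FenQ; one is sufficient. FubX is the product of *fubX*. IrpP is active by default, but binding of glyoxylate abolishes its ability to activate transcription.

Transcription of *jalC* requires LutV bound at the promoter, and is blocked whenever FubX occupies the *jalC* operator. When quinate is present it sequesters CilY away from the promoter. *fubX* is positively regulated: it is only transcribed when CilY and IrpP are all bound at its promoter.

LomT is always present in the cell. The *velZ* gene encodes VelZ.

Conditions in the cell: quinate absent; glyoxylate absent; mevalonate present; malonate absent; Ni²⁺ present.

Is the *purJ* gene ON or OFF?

Quinate is absent, so CilY is active.
Glyoxylate is absent, so IrpP is active.
No repressor is bound and CilY and IrpP are active, so *fubX* is transcribed.
So FubX is produced and active.
Mevalonate is present, so LutV is active.
With repressor FubX bound, *jalC* is not transcribed.
So JalC is not produced.
LomT is produced constitutively and is active.
Ni²⁺ is present, so TemW is active.
Malonate is absent, so FenQ is inactive.
Activator TemW is present, so *wexC* is transcribed.
So WexC is produced and active.
With repressor WexC bound, *velZ* is not transcribed.
So VelZ is not produced.
Required activator VelZ is absent, so *purJ* is not transcribed.

OFF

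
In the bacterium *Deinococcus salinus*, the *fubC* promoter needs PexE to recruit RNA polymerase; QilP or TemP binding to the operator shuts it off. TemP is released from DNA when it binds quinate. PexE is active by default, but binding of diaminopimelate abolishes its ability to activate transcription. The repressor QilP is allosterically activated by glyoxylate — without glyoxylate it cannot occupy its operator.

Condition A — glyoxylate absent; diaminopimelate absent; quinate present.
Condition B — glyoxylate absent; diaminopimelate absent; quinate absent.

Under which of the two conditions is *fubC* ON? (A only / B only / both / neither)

Condition A:
Glyoxylate is absent, so QilP is inactive.
Diaminopimelate is absent, so PexE is active.
Quinate is present, so TemP is inactive.
No repressor is bound and PexE is active, so *fubC* is transcribed.
→ *fubC* is ON in A.
Condition B:
Glyoxylate is absent, so QilP is inactive.
Diaminopimelate is absent, so PexE is active.
Quinate is absent, so TemP is active.
With repressor TemP bound, *fubC* is not transcribed.
→ *fubC* is OFF in B.

A only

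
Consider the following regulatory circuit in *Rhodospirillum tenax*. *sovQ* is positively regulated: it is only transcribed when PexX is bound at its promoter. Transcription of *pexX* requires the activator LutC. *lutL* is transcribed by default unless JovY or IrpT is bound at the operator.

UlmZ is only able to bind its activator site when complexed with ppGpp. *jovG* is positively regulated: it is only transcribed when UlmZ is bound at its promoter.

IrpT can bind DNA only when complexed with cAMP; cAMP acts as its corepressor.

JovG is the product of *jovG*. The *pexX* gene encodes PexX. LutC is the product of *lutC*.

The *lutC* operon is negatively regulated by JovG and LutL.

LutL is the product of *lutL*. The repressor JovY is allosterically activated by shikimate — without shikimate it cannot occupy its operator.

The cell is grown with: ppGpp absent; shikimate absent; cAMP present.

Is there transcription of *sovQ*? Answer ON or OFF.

ppGpp is absent, so UlmZ is inactive.
Required activator UlmZ is absent, so *jovG* is not transcribed.
So JovG is not produced.
Shikimate is absent, so JovY is inactive.
cAMP is present, so IrpT is active.
With repressor IrpT bound, *lutL* is not transcribed.
So LutL is not produced.
With no repressor bound, *lutC* is transcribed.
So LutC is produced and active.
No repressor is bound and LutC is active, so *pexX* is transcribed.
So PexX is produced and active.
No repressor is bound and PexX is active, so *sovQ* is transcribed.

ON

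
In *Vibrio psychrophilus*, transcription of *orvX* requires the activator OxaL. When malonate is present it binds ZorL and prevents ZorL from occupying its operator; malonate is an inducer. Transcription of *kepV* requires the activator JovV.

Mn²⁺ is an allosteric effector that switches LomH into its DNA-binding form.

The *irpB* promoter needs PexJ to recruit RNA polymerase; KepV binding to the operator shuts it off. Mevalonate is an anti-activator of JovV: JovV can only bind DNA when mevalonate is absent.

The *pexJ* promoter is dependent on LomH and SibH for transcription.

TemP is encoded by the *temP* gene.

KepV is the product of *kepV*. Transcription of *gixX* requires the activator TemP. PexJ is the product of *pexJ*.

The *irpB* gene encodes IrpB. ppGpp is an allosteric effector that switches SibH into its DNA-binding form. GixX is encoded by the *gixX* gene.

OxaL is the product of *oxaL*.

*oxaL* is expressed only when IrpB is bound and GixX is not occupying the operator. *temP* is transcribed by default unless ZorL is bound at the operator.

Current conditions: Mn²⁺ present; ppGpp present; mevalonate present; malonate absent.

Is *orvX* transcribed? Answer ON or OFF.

Malonate is absent, so ZorL is active.
With repressor ZorL bound, *temP* is not transcribed.
So TemP is not produced.
Required activator TemP is absent, so *gixX* is not transcribed.
So GixX is not produced.
Mn²⁺ is present, so LomH is active.
ppGpp is present, so SibH is active.
No repressor is bound and LomH and SibH are active, so *pexJ* is transcribed.
So PexJ is produced and active.
Mevalonate is present, so JovV is inactive.
Required activator JovV is absent, so *kepV* is not transcribed.
So KepV is not produced.
No repressor is bound and PexJ is active, so *irpB* is transcribed.
So IrpB is produced and active.
No repressor is bound and IrpB is active, so *oxaL* is transcribed.
So OxaL is produced and active.
No repressor is bound and OxaL is active, so *orvX* is transcribed.

ON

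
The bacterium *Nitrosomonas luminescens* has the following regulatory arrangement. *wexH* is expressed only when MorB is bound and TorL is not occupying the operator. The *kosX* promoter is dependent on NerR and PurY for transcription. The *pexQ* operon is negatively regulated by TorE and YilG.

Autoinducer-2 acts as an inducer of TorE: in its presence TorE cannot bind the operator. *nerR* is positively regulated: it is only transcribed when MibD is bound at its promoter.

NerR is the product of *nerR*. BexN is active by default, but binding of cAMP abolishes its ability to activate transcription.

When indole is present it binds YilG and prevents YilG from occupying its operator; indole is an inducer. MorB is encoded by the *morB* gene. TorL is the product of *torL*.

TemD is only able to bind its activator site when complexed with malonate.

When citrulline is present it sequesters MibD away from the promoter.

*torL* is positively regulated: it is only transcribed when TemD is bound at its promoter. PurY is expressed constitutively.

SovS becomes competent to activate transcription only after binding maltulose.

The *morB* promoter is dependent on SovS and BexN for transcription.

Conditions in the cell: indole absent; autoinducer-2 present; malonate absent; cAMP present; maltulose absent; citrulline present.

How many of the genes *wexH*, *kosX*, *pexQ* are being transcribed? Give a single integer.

Malonate is absent, so TemD is inactive.
Required activator TemD is absent, so *torL* is not transcribed.
So TorL is not produced.
Maltulose is absent, so SovS is inactive.
cAMP is present, so BexN is inactive.
Required activator SovS is absent, so *morB* is not transcribed.
So MorB is not produced.
Required activator MorB is absent, so *wexH* is not transcribed.
→ *wexH* is OFF.
Citrulline is present, so MibD is inactive.
Required activator MibD is absent, so *nerR* is not transcribed.
So NerR is not produced.
PurY is produced constitutively and is active.
Required activator NerR is absent, so *kosX* is not transcribed.
→ *kosX* is OFF.
Autoinducer-2 is present, so TorE is inactive.
Indole is absent, so YilG is active.
With repressor YilG bound, *pexQ* is not transcribed.
→ *pexQ* is OFF.
0 of the 3 genes are transcribed.

0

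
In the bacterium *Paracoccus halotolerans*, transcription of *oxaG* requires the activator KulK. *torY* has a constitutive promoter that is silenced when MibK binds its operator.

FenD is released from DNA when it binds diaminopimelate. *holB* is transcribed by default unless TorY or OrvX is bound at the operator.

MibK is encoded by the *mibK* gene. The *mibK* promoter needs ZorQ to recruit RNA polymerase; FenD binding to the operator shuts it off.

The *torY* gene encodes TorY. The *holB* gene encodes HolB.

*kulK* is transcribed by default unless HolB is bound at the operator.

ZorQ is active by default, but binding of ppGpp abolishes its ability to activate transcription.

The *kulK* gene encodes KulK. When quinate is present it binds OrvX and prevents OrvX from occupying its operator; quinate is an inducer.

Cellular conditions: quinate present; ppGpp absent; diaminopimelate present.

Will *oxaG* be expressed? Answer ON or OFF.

OFF

Diaminopimelate is present, so FenD is inactive.
ppGpp is absent, so ZorQ is active.
No repressor is bound and ZorQ is active, so *mibK* is transcribed.
So MibK is produced and active.
With repressor MibK bound, *torY* is not transcribed.
So TorY is not produced.
Quinate is present, so OrvX is inactive.
With no repressor bound, *holB* is transcribed.
So HolB is produced and active.
With repressor HolB bound, *kulK* is not transcribed.
So KulK is not produced.
Required activator KulK is absent, so *oxaG* is not transcribed.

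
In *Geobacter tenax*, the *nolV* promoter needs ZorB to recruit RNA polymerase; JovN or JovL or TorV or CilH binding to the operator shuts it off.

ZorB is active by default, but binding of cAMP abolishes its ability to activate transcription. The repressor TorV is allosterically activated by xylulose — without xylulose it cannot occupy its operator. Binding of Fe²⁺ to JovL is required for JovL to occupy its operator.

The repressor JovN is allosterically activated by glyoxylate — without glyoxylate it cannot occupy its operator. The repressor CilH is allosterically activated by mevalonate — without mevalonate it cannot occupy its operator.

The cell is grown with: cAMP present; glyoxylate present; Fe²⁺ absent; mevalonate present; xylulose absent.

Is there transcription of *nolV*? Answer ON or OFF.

OFF

Glyoxylate is present, so JovN is active.
Fe²⁺ is absent, so JovL is inactive.
Xylulose is absent, so TorV is inactive.
cAMP is present, so ZorB is inactive.
Mevalonate is present, so CilH is active.
With repressor JovN bound, *nolV* is not transcribed.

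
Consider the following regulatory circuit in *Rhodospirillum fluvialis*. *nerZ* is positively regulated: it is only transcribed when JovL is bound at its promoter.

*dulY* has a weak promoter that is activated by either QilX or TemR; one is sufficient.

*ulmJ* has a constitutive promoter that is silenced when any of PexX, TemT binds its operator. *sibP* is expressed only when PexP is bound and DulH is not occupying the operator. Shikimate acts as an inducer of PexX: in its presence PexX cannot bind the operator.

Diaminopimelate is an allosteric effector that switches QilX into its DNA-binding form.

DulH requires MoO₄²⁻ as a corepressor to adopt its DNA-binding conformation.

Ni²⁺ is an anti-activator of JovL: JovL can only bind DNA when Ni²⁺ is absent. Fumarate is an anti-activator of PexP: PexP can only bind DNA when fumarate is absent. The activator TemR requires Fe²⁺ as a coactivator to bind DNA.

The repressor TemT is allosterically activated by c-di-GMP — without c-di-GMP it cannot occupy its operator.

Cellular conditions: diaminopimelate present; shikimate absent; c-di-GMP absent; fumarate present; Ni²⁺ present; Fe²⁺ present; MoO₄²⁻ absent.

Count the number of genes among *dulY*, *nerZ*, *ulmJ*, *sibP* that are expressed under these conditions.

1

Diaminopimelate is present, so QilX is active.
Fe²⁺ is present, so TemR is active.
Activator QilX is present, so *dulY* is transcribed.
→ *dulY* is ON.
Ni²⁺ is present, so JovL is inactive.
Required activator JovL is absent, so *nerZ* is not transcribed.
→ *nerZ* is OFF.
Shikimate is absent, so PexX is active.
c-di-GMP is absent, so TemT is inactive.
With repressor PexX bound, *ulmJ* is not transcribed.
→ *ulmJ* is OFF.
Fumarate is present, so PexP is inactive.
MoO₄²⁻ is absent, so DulH is inactive.
Required activator PexP is absent, so *sibP* is not transcribed.
→ *sibP* is OFF.
1 of the 4 genes is transcribed.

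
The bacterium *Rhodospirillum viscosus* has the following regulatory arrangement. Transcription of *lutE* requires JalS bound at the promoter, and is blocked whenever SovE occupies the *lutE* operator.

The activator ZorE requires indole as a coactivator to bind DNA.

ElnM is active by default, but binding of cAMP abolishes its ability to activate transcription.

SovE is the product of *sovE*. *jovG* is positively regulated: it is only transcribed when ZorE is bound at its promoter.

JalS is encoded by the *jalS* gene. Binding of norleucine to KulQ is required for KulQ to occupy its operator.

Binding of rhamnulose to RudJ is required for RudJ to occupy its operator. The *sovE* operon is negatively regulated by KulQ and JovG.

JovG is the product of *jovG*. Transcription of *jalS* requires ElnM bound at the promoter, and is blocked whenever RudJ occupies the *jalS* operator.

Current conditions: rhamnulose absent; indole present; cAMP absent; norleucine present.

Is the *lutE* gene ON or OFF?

ON

Norleucine is present, so KulQ is active.
Indole is present, so ZorE is active.
No repressor is bound and ZorE is active, so *jovG* is transcribed.
So JovG is produced and active.
With repressor KulQ bound, *sovE* is not transcribed.
So SovE is not produced.
cAMP is absent, so ElnM is active.
Rhamnulose is absent, so RudJ is inactive.
No repressor is bound and ElnM is active, so *jalS* is transcribed.
So JalS is produced and active.
No repressor is bound and JalS is active, so *lutE* is transcribed.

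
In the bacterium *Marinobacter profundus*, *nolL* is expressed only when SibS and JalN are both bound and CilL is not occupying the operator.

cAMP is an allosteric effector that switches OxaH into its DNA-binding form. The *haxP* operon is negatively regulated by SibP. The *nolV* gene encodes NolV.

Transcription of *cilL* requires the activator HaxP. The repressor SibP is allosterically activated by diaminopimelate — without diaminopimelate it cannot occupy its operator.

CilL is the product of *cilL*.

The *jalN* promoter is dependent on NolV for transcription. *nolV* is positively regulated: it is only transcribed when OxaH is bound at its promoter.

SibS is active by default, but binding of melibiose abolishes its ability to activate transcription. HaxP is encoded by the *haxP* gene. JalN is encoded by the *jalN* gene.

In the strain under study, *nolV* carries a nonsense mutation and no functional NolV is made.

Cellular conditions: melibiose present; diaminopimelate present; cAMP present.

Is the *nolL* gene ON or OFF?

Diaminopimelate is present, so SibP is active.
With repressor SibP bound, *haxP* is not transcribed.
So HaxP is not produced.
Required activator HaxP is absent, so *cilL* is not transcribed.
So CilL is not produced.
Melibiose is present, so SibS is inactive.
NolV is non-functional in this strain, so it has no effect.
Required activator NolV is absent, so *jalN* is not transcribed.
So JalN is not produced.
Required activator SibS is absent, so *nolL* is not transcribed.

OFF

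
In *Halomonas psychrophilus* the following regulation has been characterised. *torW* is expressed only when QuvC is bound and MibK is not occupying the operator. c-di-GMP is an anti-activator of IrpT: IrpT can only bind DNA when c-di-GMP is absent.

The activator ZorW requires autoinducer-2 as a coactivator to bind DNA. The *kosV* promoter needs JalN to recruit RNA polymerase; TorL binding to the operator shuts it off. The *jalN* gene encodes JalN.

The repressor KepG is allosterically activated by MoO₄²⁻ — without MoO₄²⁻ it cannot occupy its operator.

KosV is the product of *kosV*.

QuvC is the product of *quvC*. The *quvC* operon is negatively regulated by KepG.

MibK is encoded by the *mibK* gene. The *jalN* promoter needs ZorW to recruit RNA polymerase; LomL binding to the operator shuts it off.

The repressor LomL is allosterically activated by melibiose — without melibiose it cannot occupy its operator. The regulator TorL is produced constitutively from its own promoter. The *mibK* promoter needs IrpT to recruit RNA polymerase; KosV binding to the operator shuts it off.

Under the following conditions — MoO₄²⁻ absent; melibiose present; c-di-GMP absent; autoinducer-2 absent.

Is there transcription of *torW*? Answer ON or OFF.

OFF

MoO₄²⁻ is absent, so KepG is inactive.
With no repressor bound, *quvC* is transcribed.
So QuvC is produced and active.
Melibiose is present, so LomL is active.
Autoinducer-2 is absent, so ZorW is inactive.
With repressor LomL bound, *jalN* is not transcribed.
So JalN is not produced.
TorL is produced constitutively and is active.
With repressor TorL bound, *kosV* is not transcribed.
So KosV is not produced.
c-di-GMP is absent, so IrpT is active.
No repressor is bound and IrpT is active, so *mibK* is transcribed.
So MibK is produced and active.
With repressor MibK bound, *torW* is not transcribed.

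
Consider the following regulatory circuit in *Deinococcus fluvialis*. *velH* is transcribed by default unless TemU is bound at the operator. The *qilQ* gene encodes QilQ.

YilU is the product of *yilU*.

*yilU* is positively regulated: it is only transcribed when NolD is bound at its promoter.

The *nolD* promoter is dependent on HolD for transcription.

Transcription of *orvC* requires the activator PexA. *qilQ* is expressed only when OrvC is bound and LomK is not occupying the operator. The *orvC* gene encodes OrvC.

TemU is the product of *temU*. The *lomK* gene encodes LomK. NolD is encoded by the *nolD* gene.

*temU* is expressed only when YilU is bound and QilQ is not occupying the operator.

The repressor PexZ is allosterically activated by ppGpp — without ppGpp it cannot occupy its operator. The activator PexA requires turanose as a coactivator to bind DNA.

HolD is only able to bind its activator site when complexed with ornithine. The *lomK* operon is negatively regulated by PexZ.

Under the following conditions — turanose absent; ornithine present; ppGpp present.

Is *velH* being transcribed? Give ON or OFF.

OFF

Ornithine is present, so HolD is active.
No repressor is bound and HolD is active, so *nolD* is transcribed.
So NolD is produced and active.
No repressor is bound and NolD is active, so *yilU* is transcribed.
So YilU is produced and active.
ppGpp is present, so PexZ is active.
With repressor PexZ bound, *lomK* is not transcribed.
So LomK is not produced.
Turanose is absent, so PexA is inactive.
Required activator PexA is absent, so *orvC* is not transcribed.
So OrvC is not produced.
Required activator OrvC is absent, so *qilQ* is not transcribed.
So QilQ is not produced.
No repressor is bound and YilU is active, so *temU* is transcribed.
So TemU is produced and active.
With repressor TemU bound, *velH* is not transcribed.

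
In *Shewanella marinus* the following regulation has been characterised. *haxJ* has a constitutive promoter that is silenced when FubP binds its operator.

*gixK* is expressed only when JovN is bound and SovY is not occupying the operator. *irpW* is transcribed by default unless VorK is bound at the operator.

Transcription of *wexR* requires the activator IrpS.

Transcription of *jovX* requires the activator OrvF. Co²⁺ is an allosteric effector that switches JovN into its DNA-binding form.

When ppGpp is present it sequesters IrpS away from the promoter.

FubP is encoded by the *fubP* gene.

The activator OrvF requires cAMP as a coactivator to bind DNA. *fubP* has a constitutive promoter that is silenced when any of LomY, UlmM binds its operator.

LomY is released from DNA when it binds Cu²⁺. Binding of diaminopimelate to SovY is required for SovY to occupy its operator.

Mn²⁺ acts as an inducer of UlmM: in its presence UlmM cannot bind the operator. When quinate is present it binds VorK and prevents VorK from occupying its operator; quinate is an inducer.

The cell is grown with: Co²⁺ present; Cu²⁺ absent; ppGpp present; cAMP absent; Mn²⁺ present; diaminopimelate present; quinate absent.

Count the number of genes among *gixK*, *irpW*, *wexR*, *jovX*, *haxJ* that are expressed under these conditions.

1

Diaminopimelate is present, so SovY is active.
Co²⁺ is present, so JovN is active.
With repressor SovY bound, *gixK* is not transcribed.
→ *gixK* is OFF.
Quinate is absent, so VorK is active.
With repressor VorK bound, *irpW* is not transcribed.
→ *irpW* is OFF.
ppGpp is present, so IrpS is inactive.
Required activator IrpS is absent, so *wexR* is not transcribed.
→ *wexR* is OFF.
cAMP is absent, so OrvF is inactive.
Required activator OrvF is absent, so *jovX* is not transcribed.
→ *jovX* is OFF.
Cu²⁺ is absent, so LomY is active.
Mn²⁺ is present, so UlmM is inactive.
With repressor LomY bound, *fubP* is not transcribed.
So FubP is not produced.
With no repressor bound, *haxJ* is transcribed.
→ *haxJ* is ON.
1 of the 5 genes is transcribed.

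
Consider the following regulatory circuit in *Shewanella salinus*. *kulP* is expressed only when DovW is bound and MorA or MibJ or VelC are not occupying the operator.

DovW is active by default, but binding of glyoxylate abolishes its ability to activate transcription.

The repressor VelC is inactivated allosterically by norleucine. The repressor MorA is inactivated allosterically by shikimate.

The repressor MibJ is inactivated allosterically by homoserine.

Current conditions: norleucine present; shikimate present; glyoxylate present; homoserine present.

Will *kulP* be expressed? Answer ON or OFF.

Shikimate is present, so MorA is inactive.
Glyoxylate is present, so DovW is inactive.
Homoserine is present, so MibJ is inactive.
Norleucine is present, so VelC is inactive.
Required activator DovW is absent, so *kulP* is not transcribed.

OFF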